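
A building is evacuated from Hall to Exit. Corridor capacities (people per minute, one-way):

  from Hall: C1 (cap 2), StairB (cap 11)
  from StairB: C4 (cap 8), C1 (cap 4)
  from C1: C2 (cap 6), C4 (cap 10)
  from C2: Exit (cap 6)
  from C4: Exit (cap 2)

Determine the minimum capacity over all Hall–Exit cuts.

Augment Hall→StairB→C4→Exit: bottleneck 2, flow now 2.
Augment Hall→C1→C2→Exit: bottleneck 2, flow now 4.
Augment Hall→StairB→C1→C2→Exit: bottleneck 4, flow now 8.
No augmenting path remains; maximum flow = 8.
By max-flow min-cut, the minimum cut capacity equals the max flow.
In the residual graph, reachable from Hall: {Hall, StairB, C4}.
Min-cut edges: Hall→C1 (2), StairB→C1 (4), C4→Exit (2); capacity 2 + 4 + 2 = 8.

8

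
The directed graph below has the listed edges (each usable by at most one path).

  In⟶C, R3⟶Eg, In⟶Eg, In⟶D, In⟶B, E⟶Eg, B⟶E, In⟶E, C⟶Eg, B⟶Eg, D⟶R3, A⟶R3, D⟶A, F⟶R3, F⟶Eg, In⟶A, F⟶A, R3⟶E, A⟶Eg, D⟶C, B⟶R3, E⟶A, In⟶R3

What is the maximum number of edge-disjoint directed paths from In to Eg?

Assign every edge capacity 1; by Menger, the answer equals the max flow.
Path In→Eg (+1); total 1.
Path In→B→Eg (+1); total 2.
Path In→C→Eg (+1); total 3.
Path In→A→Eg (+1); total 4.
Path In→R3→Eg (+1); total 5.
Path In→E→Eg (+1); total 6.
No residual In→Eg path; max flow = 6.
Certifying cut of size 6: {A→Eg, C→Eg, E→Eg, In→B, In→Eg, R3→Eg}.

6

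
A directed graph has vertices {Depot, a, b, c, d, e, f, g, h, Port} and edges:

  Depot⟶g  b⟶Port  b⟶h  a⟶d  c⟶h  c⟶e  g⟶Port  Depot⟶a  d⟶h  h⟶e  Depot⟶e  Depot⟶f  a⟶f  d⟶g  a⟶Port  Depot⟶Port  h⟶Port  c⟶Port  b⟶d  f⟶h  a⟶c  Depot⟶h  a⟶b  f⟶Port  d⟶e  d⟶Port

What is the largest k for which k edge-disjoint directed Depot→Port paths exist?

Assign every edge capacity 1; by Menger, the answer equals the max flow.
Path Depot→Port (+1); total 1.
Path Depot→a→Port (+1); total 2.
Path Depot→f→Port (+1); total 3.
Path Depot→g→Port (+1); total 4.
Path Depot→h→Port (+1); total 5.
No residual Depot→Port path; max flow = 5.
Certifying cut of size 5: {Depot→Port, Depot→a, Depot→f, Depot→g, Depot→h}.

5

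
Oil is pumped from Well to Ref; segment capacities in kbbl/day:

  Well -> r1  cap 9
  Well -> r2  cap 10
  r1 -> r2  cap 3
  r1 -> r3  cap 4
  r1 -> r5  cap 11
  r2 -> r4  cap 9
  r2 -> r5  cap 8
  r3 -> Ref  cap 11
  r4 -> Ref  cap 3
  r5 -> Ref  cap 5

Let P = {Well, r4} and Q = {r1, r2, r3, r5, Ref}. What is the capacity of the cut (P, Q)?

22

Edges leaving {Well, r4}: Well→r1 (9), Well→r2 (10), r4→Ref (3).
Cut capacity = 9 + 10 + 3 = 22.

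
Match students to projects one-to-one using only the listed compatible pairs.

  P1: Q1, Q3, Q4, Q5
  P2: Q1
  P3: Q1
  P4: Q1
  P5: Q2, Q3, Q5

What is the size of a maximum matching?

3

Unit-capacity flow: source→left, listed edges, right→sink; max matching = max flow.
Augmenting path P1→Q1 (+1); matched 1.
Augmenting path P5→Q2 (+1); matched 2.
Augmenting path P2→Q1→P1→Q3 (+1); matched 3.
No augmenting path remains; maximum matching = 3.
König certificate: {P1, P5, Q1} is a vertex cover of size 3 (every listed pair touches it), so no matching can be larger.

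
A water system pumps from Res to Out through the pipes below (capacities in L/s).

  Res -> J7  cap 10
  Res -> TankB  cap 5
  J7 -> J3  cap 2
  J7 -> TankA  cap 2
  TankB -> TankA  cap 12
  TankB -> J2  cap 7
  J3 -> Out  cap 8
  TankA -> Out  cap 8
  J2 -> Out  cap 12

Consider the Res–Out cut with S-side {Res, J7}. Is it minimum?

Given cut capacity: 5 + 2 + 2 = 9.
Augment Res→J7→J3→Out: bottleneck 2, flow now 2.
Augment Res→J7→TankA→Out: bottleneck 2, flow now 4.
Augment Res→TankB→TankA→Out: bottleneck 5, flow now 9.
No augmenting path remains; maximum flow = 9.
Cut capacity 9 equals the max flow, so it is a minimum cut.

Yes — it is a minimum cut (capacity 9).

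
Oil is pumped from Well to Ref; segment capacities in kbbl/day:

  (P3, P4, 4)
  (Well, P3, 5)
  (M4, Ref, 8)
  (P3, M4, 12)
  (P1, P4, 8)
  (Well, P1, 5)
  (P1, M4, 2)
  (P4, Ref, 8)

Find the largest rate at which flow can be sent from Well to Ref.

10

Augment Well→P1→P4→Ref: bottleneck 5, flow now 5.
Augment Well→P3→P4→Ref: bottleneck 3, flow now 8.
Augment Well→P3→M4→Ref: bottleneck 2, flow now 10.
No augmenting path remains; maximum flow = 10.
In the residual graph, reachable from Well: {Well}.
Min-cut edges: Well→P1 (5), Well→P3 (5); capacity 5 + 5 = 10.
This cut is saturated, so no flow can exceed 10.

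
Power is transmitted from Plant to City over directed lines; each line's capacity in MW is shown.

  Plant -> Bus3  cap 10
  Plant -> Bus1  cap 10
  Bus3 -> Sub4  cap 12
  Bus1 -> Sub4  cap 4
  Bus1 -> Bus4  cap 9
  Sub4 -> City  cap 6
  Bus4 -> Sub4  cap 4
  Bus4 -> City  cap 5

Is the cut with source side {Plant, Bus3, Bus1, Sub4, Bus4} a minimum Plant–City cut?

Given cut capacity: 6 + 5 = 11.
Augment Plant→Bus3→Sub4→City: bottleneck 6, flow now 6.
Augment Plant→Bus1→Bus4→City: bottleneck 5, flow now 11.
No augmenting path remains; maximum flow = 11.
Cut capacity 11 equals the max flow, so it is a minimum cut.

Yes — it is a minimum cut (capacity 11).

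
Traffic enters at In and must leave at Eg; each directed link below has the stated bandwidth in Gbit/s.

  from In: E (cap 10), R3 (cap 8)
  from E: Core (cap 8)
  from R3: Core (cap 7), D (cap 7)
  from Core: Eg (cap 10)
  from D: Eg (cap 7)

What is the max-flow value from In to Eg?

16

Augment In→E→Core→Eg: bottleneck 8, flow now 8.
Augment In→R3→Core→Eg: bottleneck 2, flow now 10.
Augment In→R3→D→Eg: bottleneck 6, flow now 16.
No augmenting path remains; maximum flow = 16.
In the residual graph, reachable from In: {In, E}.
Min-cut edges: In→R3 (8), E→Core (8); capacity 8 + 8 = 16.
This cut is saturated, so no flow can exceed 16.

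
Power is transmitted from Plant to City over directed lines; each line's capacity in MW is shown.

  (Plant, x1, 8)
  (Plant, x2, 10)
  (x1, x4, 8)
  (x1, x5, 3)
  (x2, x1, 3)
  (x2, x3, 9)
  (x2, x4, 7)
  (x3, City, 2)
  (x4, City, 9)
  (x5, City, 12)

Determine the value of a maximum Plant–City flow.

14

Augment Plant→x1→x4→City: bottleneck 8, flow now 8.
Augment Plant→x2→x3→City: bottleneck 2, flow now 10.
Augment Plant→x2→x4→City: bottleneck 1, flow now 11.
Augment Plant→x2→x1→x5→City: bottleneck 3, flow now 14.
No augmenting path remains; maximum flow = 14.
In the residual graph, reachable from Plant: {Plant, x1, x2, x3, x4}.
Min-cut edges: x1→x5 (3), x3→City (2), x4→City (9); capacity 3 + 2 + 9 = 14.
This cut is saturated, so no flow can exceed 14.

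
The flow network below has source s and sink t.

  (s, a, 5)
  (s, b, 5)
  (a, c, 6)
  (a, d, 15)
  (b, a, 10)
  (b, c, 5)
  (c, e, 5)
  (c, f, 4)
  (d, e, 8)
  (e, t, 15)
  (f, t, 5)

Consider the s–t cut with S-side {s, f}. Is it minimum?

No — its capacity is 15, but the minimum cut has capacity 10.

Given cut capacity: 5 + 5 + 5 = 15.
Augment s→a→c→e→t: bottleneck 5, flow now 5.
Augment s→b→c→f→t: bottleneck 4, flow now 9.
Augment s→b→a→d→e→t: bottleneck 1, flow now 10.
No augmenting path remains; maximum flow = 10.
In the residual graph, reachable from s: {s}.
Min-cut edges: s→a (5), s→b (5); capacity 5 + 5 = 10.
Cut capacity 15 exceeds the max flow 10, so it is not minimum.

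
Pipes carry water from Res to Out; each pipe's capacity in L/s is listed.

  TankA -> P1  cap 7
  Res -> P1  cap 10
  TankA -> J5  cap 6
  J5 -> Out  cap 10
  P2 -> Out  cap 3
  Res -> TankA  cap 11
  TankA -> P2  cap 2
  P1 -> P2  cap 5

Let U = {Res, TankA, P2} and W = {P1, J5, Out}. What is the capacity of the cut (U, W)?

Edges leaving {Res, TankA, P2}: Res→P1 (10), TankA→P1 (7), TankA→J5 (6), P2→Out (3).
Cut capacity = 10 + 7 + 6 + 3 = 26.

26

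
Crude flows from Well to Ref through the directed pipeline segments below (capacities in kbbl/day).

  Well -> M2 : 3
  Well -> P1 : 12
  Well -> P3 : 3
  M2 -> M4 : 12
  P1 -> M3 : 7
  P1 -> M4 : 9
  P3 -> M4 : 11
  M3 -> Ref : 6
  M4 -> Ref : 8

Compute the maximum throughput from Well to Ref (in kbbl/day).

Augment Well→M2→M4→Ref: bottleneck 3, flow now 3.
Augment Well→P1→M3→Ref: bottleneck 6, flow now 9.
Augment Well→P1→M4→Ref: bottleneck 5, flow now 14.
No augmenting path remains; maximum flow = 14.
In the residual graph, reachable from Well: {Well, M2, P1, P3, M3, M4}.
Min-cut edges: M3→Ref (6), M4→Ref (8); capacity 6 + 8 = 14.
This cut is saturated, so no flow can exceed 14.

14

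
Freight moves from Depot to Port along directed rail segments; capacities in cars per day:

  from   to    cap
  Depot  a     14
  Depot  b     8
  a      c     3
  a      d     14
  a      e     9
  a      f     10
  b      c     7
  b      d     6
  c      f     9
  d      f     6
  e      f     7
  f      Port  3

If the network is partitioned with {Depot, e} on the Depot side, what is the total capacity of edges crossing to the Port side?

29

Edges leaving {Depot, e}: Depot→a (14), Depot→b (8), e→f (7).
Cut capacity = 14 + 8 + 7 = 29.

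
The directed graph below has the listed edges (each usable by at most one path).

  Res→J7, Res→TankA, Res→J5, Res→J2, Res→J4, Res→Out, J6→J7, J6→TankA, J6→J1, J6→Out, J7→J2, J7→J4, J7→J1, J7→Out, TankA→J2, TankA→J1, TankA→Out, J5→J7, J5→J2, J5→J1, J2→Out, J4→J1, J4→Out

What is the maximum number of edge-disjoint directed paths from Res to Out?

Assign every edge capacity 1; by Menger, the answer equals the max flow.
Path Res→Out (+1); total 1.
Path Res→J7→Out (+1); total 2.
Path Res→TankA→Out (+1); total 3.
Path Res→J2→Out (+1); total 4.
Path Res→J4→Out (+1); total 5.
No residual Res→Out path; max flow = 5.
Certifying cut of size 5: {J2→Out, J4→Out, J7→Out, Res→Out, Res→TankA}.

5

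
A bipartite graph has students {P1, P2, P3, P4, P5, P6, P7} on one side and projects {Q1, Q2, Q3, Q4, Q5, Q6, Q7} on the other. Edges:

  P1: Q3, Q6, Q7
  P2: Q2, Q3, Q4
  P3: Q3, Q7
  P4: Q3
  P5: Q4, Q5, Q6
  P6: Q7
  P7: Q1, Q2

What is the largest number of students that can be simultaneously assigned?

6

Unit-capacity flow: source→left, listed edges, right→sink; max matching = max flow.
Augmenting path P1→Q3 (+1); matched 1.
Augmenting path P2→Q2 (+1); matched 2.
Augmenting path P3→Q7 (+1); matched 3.
Augmenting path P5→Q4 (+1); matched 4.
Augmenting path P7→Q1 (+1); matched 5.
Augmenting path P4→Q3→P1→Q6 (+1); matched 6.
No augmenting path remains; maximum matching = 6.
König certificate: {P1, P2, P5, P7, Q3, Q7} is a vertex cover of size 6 (every listed pair touches it), so no matching can be larger.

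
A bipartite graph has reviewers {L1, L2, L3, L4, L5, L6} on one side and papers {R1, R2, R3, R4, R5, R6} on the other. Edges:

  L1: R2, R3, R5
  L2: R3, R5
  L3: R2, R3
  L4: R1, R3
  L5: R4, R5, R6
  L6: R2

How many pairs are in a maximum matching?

Unit-capacity flow: source→left, listed edges, right→sink; max matching = max flow.
Augmenting path L1→R2 (+1); matched 1.
Augmenting path L2→R3 (+1); matched 2.
Augmenting path L4→R1 (+1); matched 3.
Augmenting path L5→R4 (+1); matched 4.
Augmenting path L3→R2→L1→R5 (+1); matched 5.
No augmenting path remains; maximum matching = 5.
König certificate: {L4, L5, R2, R3, R5} is a vertex cover of size 5 (every listed pair touches it), so no matching can be larger.

5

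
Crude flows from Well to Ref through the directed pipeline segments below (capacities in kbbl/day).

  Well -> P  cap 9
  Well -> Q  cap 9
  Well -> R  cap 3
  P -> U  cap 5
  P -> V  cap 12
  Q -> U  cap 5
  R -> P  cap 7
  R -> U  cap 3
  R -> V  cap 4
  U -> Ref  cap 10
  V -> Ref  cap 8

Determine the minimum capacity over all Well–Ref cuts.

Augment Well→P→U→Ref: bottleneck 5, flow now 5.
Augment Well→P→V→Ref: bottleneck 4, flow now 9.
Augment Well→Q→U→Ref: bottleneck 5, flow now 14.
Augment Well→R→V→Ref: bottleneck 3, flow now 17.
No augmenting path remains; maximum flow = 17.
By max-flow min-cut, the minimum cut capacity equals the max flow.
In the residual graph, reachable from Well: {Well, Q}.
Min-cut edges: Well→P (9), Well→R (3), Q→U (5); capacity 9 + 3 + 5 = 17.

17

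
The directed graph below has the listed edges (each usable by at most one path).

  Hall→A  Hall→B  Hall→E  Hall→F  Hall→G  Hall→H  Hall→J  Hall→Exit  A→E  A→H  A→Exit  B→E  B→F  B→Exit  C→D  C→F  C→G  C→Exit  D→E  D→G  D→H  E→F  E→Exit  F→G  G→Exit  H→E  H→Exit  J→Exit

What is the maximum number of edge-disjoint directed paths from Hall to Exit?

Assign every edge capacity 1; by Menger, the answer equals the max flow.
Path Hall→Exit (+1); total 1.
Path Hall→A→Exit (+1); total 2.
Path Hall→B→Exit (+1); total 3.
Path Hall→E→Exit (+1); total 4.
Path Hall→G→Exit (+1); total 5.
Path Hall→H→Exit (+1); total 6.
Path Hall→J→Exit (+1); total 7.
No residual Hall→Exit path; max flow = 7.
Certifying cut of size 7: {G→Exit, Hall→A, Hall→B, Hall→E, Hall→Exit, Hall→H, Hall→J}.

7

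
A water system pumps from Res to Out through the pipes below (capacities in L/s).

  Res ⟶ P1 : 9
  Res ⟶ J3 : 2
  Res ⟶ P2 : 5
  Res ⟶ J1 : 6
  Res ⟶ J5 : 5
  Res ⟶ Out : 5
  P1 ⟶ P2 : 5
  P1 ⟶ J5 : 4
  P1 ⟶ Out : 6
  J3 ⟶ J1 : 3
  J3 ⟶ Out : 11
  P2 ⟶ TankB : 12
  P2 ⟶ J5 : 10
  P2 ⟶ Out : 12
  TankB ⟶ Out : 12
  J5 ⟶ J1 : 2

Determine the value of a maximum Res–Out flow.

21

Augment Res→Out: bottleneck 5, flow now 5.
Augment Res→P1→Out: bottleneck 6, flow now 11.
Augment Res→J3→Out: bottleneck 2, flow now 13.
Augment Res→P2→Out: bottleneck 5, flow now 18.
Augment Res→P1→P2→Out: bottleneck 3, flow now 21.
No augmenting path remains; maximum flow = 21.
In the residual graph, reachable from Res: {Res, J1, J5}.
Min-cut edges: Res→P1 (9), Res→J3 (2), Res→P2 (5), Res→Out (5); capacity 9 + 2 + 5 + 5 = 21.
This cut is saturated, so no flow can exceed 21.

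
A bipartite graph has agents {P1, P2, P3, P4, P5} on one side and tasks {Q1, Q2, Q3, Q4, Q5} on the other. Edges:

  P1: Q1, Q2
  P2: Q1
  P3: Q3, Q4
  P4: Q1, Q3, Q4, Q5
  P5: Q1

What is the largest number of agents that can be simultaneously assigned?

Unit-capacity flow: source→left, listed edges, right→sink; max matching = max flow.
Augmenting path P1→Q1 (+1); matched 1.
Augmenting path P3→Q3 (+1); matched 2.
Augmenting path P4→Q4 (+1); matched 3.
Augmenting path P2→Q1→P1→Q2 (+1); matched 4.
No augmenting path remains; maximum matching = 4.
König certificate: {P1, P3, P4, Q1} is a vertex cover of size 4 (every listed pair touches it), so no matching can be larger.

4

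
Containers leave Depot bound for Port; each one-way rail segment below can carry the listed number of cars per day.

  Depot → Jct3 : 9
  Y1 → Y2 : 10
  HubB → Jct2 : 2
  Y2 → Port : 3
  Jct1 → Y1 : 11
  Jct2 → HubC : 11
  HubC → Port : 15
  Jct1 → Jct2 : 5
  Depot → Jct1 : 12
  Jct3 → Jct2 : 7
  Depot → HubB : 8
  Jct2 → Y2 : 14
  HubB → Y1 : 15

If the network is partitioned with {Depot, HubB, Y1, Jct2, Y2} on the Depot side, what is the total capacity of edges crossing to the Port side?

Edges leaving {Depot, HubB, Y1, Jct2, Y2}: Depot→Jct3 (9), Depot→Jct1 (12), Jct2→HubC (11), Y2→Port (3).
Cut capacity = 9 + 12 + 11 + 3 = 35.

35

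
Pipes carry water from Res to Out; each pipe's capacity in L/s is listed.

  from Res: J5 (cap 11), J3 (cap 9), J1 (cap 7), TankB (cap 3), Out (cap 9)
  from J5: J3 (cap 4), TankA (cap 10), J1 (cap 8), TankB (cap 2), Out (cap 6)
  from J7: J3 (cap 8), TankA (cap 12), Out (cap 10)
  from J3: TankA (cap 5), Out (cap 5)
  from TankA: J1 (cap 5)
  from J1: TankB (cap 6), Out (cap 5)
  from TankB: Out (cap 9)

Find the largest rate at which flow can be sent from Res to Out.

Augment Res→Out: bottleneck 9, flow now 9.
Augment Res→J5→Out: bottleneck 6, flow now 15.
Augment Res→J3→Out: bottleneck 5, flow now 20.
Augment Res→J1→Out: bottleneck 5, flow now 25.
Augment Res→TankB→Out: bottleneck 3, flow now 28.
Augment Res→J5→TankB→Out: bottleneck 2, flow now 30.
Augment Res→J1→TankB→Out: bottleneck 2, flow now 32.
Augment Res→J5→J1→TankB→Out: bottleneck 2, flow now 34.
No augmenting path remains; maximum flow = 34.
In the residual graph, reachable from Res: {Res, J5, J3, TankA, J1, TankB}.
Min-cut edges: Res→Out (9), J5→Out (6), J3→Out (5), J1→Out (5), TankB→Out (9); capacity 9 + 6 + 5 + 5 + 9 = 34.
This cut is saturated, so no flow can exceed 34.

34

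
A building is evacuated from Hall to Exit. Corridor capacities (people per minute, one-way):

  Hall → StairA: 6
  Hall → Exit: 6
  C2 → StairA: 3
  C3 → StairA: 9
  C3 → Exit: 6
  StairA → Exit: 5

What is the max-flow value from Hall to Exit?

11

Augment Hall→Exit: bottleneck 6, flow now 6.
Augment Hall→StairA→Exit: bottleneck 5, flow now 11.
No augmenting path remains; maximum flow = 11.
In the residual graph, reachable from Hall: {Hall, StairA}.
Min-cut edges: Hall→Exit (6), StairA→Exit (5); capacity 6 + 5 = 11.
This cut is saturated, so no flow can exceed 11.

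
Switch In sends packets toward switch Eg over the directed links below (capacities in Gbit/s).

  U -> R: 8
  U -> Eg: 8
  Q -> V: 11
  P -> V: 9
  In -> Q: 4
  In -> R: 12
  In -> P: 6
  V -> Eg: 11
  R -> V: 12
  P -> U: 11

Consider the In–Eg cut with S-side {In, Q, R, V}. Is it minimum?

Yes — it is a minimum cut (capacity 17).

Given cut capacity: 6 + 11 = 17.
Augment In→P→U→Eg: bottleneck 6, flow now 6.
Augment In→Q→V→Eg: bottleneck 4, flow now 10.
Augment In→R→V→Eg: bottleneck 7, flow now 17.
No augmenting path remains; maximum flow = 17.
Cut capacity 17 equals the max flow, so it is a minimum cut.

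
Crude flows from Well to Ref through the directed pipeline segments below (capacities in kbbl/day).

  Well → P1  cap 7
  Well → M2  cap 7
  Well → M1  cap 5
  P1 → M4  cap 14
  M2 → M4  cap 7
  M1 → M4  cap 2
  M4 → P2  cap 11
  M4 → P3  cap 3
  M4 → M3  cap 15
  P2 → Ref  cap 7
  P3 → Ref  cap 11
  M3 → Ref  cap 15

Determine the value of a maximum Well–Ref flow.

Augment Well→P1→M4→P2→Ref: bottleneck 7, flow now 7.
Augment Well→M2→M4→P3→Ref: bottleneck 3, flow now 10.
Augment Well→M2→M4→M3→Ref: bottleneck 4, flow now 14.
Augment Well→M1→M4→M3→Ref: bottleneck 2, flow now 16.
No augmenting path remains; maximum flow = 16.
In the residual graph, reachable from Well: {Well, M1}.
Min-cut edges: Well→P1 (7), Well→M2 (7), M1→M4 (2); capacity 7 + 7 + 2 = 16.
This cut is saturated, so no flow can exceed 16.

16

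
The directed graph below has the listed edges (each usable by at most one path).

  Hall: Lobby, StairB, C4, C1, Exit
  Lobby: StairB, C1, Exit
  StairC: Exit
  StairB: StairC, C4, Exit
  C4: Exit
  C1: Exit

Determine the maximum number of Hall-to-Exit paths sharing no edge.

5

Assign every edge capacity 1; by Menger, the answer equals the max flow.
Path Hall→Exit (+1); total 1.
Path Hall→Lobby→Exit (+1); total 2.
Path Hall→StairB→Exit (+1); total 3.
Path Hall→C4→Exit (+1); total 4.
Path Hall→C1→Exit (+1); total 5.
No residual Hall→Exit path; max flow = 5.
Certifying cut of size 5: {Hall→C1, Hall→C4, Hall→Exit, Hall→Lobby, Hall→StairB}.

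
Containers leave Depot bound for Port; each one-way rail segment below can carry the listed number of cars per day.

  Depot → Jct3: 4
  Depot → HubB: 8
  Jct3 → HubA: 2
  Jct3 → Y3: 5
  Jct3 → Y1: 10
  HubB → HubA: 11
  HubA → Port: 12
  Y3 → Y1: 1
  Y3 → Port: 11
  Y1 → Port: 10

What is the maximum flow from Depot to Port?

12

Augment Depot→Jct3→HubA→Port: bottleneck 2, flow now 2.
Augment Depot→Jct3→Y3→Port: bottleneck 2, flow now 4.
Augment Depot→HubB→HubA→Port: bottleneck 8, flow now 12.
No augmenting path remains; maximum flow = 12.
In the residual graph, reachable from Depot: {Depot}.
Min-cut edges: Depot→Jct3 (4), Depot→HubB (8); capacity 4 + 8 = 12.
This cut is saturated, so no flow can exceed 12.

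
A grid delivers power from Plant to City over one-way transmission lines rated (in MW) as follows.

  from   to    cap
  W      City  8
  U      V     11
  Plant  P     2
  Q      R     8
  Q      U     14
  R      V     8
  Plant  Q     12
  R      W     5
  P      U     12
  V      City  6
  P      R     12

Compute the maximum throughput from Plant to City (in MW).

11

Augment Plant→P→R→V→City: bottleneck 2, flow now 2.
Augment Plant→Q→R→V→City: bottleneck 4, flow now 6.
Augment Plant→Q→R→W→City: bottleneck 4, flow now 10.
Augment Plant→Q→U→V→R→W→City: bottleneck 1, flow now 11. (uses reverse residual edge)
No augmenting path remains; maximum flow = 11.
In the residual graph, reachable from Plant: {Plant, P, Q, R, U, V}.
Min-cut edges: R→W (5), V→City (6); capacity 5 + 6 = 11.
This cut is saturated, so no flow can exceed 11.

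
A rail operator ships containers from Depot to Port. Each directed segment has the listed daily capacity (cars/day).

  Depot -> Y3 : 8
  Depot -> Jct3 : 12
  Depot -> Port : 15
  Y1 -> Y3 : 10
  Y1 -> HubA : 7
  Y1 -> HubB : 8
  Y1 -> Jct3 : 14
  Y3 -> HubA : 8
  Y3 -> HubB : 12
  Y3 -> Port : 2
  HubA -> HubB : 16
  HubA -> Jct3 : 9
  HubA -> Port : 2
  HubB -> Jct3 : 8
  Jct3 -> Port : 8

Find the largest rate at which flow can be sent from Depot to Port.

Augment Depot→Port: bottleneck 15, flow now 15.
Augment Depot→Y3→Port: bottleneck 2, flow now 17.
Augment Depot→Jct3→Port: bottleneck 8, flow now 25.
Augment Depot→Y3→HubA→Port: bottleneck 2, flow now 27.
No augmenting path remains; maximum flow = 27.
In the residual graph, reachable from Depot: {Depot, Y3, HubA, HubB, Jct3}.
Min-cut edges: Depot→Port (15), Y3→Port (2), HubA→Port (2), Jct3→Port (8); capacity 15 + 2 + 2 + 8 = 27.
This cut is saturated, so no flow can exceed 27.

27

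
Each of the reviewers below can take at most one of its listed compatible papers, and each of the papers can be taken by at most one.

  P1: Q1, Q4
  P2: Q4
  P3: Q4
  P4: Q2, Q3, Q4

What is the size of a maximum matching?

3

Unit-capacity flow: source→left, listed edges, right→sink; max matching = max flow.
Augmenting path P1→Q1 (+1); matched 1.
Augmenting path P2→Q4 (+1); matched 2.
Augmenting path P4→Q2 (+1); matched 3.
No augmenting path remains; maximum matching = 3.
König certificate: {P1, P4, Q4} is a vertex cover of size 3 (every listed pair touches it), so no matching can be larger.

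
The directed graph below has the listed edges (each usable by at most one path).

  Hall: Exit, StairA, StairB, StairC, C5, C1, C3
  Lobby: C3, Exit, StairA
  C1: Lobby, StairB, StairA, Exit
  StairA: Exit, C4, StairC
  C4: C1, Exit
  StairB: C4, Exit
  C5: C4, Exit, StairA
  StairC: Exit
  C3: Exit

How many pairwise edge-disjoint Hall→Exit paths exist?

Assign every edge capacity 1; by Menger, the answer equals the max flow.
Path Hall→Exit (+1); total 1.
Path Hall→C1→Exit (+1); total 2.
Path Hall→StairB→Exit (+1); total 3.
Path Hall→C3→Exit (+1); total 4.
Path Hall→C5→Exit (+1); total 5.
Path Hall→StairA→Exit (+1); total 6.
Path Hall→StairC→Exit (+1); total 7.
No residual Hall→Exit path; max flow = 7.
Certifying cut of size 7: {Hall→C1, Hall→C3, Hall→C5, Hall→Exit, Hall→StairA, Hall→StairB, Hall→StairC}.

7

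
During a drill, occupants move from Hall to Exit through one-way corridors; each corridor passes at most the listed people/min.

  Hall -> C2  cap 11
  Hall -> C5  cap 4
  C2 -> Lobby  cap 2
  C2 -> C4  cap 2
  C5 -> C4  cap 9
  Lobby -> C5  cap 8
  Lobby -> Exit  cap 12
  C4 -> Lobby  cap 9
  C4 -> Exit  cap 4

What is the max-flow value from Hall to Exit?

8

Augment Hall→C2→Lobby→Exit: bottleneck 2, flow now 2.
Augment Hall→C2→C4→Exit: bottleneck 2, flow now 4.
Augment Hall→C5→C4→Exit: bottleneck 2, flow now 6.
Augment Hall→C5→C4→Lobby→Exit: bottleneck 2, flow now 8.
No augmenting path remains; maximum flow = 8.
In the residual graph, reachable from Hall: {Hall, C2}.
Min-cut edges: Hall→C5 (4), C2→Lobby (2), C2→C4 (2); capacity 4 + 2 + 2 = 8.
This cut is saturated, so no flow can exceed 8.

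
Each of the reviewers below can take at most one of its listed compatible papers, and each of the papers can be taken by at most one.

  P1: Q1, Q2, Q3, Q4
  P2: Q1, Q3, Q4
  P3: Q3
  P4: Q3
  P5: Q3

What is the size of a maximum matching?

Unit-capacity flow: source→left, listed edges, right→sink; max matching = max flow.
Augmenting path P1→Q1 (+1); matched 1.
Augmenting path P2→Q3 (+1); matched 2.
Augmenting path P3→Q3→P2→Q4 (+1); matched 3.
No augmenting path remains; maximum matching = 3.
König certificate: {P1, P2, Q3} is a vertex cover of size 3 (every listed pair touches it), so no matching can be larger.

3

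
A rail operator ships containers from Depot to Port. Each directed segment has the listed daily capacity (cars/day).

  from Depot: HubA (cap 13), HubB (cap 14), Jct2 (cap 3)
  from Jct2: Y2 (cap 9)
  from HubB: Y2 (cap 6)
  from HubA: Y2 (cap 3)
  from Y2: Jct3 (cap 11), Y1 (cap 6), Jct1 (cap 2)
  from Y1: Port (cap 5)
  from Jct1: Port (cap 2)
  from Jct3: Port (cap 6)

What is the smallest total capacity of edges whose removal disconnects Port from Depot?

Augment Depot→Jct2→Y2→Y1→Port: bottleneck 3, flow now 3.
Augment Depot→HubB→Y2→Y1→Port: bottleneck 2, flow now 5.
Augment Depot→HubB→Y2→Jct1→Port: bottleneck 2, flow now 7.
Augment Depot→HubB→Y2→Jct3→Port: bottleneck 2, flow now 9.
Augment Depot→HubA→Y2→Jct3→Port: bottleneck 3, flow now 12.
No augmenting path remains; maximum flow = 12.
By max-flow min-cut, the minimum cut capacity equals the max flow.
In the residual graph, reachable from Depot: {Depot, HubB, HubA}.
Min-cut edges: Depot→Jct2 (3), HubB→Y2 (6), HubA→Y2 (3); capacity 3 + 6 + 3 = 12.

12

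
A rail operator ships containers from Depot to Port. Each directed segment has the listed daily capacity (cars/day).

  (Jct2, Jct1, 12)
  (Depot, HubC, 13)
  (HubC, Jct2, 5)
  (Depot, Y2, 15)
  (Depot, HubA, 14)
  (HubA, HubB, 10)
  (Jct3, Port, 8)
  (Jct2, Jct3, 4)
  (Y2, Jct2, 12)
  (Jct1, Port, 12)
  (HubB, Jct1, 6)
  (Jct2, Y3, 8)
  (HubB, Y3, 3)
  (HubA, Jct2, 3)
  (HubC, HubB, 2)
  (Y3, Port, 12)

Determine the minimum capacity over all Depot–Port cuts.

27

Augment Depot→HubC→HubB→Y3→Port: bottleneck 2, flow now 2.
Augment Depot→HubC→Jct2→Jct3→Port: bottleneck 4, flow now 6.
Augment Depot→HubC→Jct2→Y3→Port: bottleneck 1, flow now 7.
Augment Depot→HubA→HubB→Y3→Port: bottleneck 1, flow now 8.
Augment Depot→HubA→HubB→Jct1→Port: bottleneck 6, flow now 14.
Augment Depot→HubA→Jct2→Y3→Port: bottleneck 3, flow now 17.
Augment Depot→Y2→Jct2→Y3→Port: bottleneck 4, flow now 21.
Augment Depot→Y2→Jct2→Jct1→Port: bottleneck 6, flow now 27.
No augmenting path remains; maximum flow = 27.
By max-flow min-cut, the minimum cut capacity equals the max flow.
In the residual graph, reachable from Depot: {Depot, HubC, HubA, Y2, HubB, Jct2, Jct1}.
Min-cut edges: HubB→Y3 (3), Jct2→Jct3 (4), Jct2→Y3 (8), Jct1→Port (12); capacity 3 + 4 + 8 + 12 = 27.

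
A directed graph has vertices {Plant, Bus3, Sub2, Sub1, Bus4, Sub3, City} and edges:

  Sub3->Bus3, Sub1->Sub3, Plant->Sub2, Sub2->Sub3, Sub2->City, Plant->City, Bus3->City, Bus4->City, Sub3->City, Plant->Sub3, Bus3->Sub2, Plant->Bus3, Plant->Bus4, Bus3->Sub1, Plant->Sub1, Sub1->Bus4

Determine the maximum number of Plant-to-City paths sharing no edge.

Assign every edge capacity 1; by Menger, the answer equals the max flow.
Path Plant→City (+1); total 1.
Path Plant→Bus3→City (+1); total 2.
Path Plant→Sub2→City (+1); total 3.
Path Plant→Bus4→City (+1); total 4.
Path Plant→Sub3→City (+1); total 5.
No residual Plant→City path; max flow = 5.
Certifying cut of size 5: {Bus3→City, Bus4→City, Plant→City, Sub2→City, Sub3→City}.

5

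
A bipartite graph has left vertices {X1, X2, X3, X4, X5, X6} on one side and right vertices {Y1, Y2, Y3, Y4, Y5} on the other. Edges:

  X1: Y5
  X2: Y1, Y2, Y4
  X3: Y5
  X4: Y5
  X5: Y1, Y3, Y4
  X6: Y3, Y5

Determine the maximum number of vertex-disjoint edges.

4

Unit-capacity flow: source→left, listed edges, right→sink; max matching = max flow.
Augmenting path X1→Y5 (+1); matched 1.
Augmenting path X2→Y1 (+1); matched 2.
Augmenting path X5→Y3 (+1); matched 3.
Augmenting path X6→Y3→X5→Y4 (+1); matched 4.
No augmenting path remains; maximum matching = 4.
König certificate: {X2, X5, X6, Y5} is a vertex cover of size 4 (every listed pair touches it), so no matching can be larger.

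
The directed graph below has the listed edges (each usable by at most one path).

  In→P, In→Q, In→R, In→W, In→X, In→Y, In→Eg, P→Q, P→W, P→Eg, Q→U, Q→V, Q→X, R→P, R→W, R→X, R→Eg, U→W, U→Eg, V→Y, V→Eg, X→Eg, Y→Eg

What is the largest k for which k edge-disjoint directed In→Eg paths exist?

Assign every edge capacity 1; by Menger, the answer equals the max flow.
Path In→Eg (+1); total 1.
Path In→P→Eg (+1); total 2.
Path In→R→Eg (+1); total 3.
Path In→X→Eg (+1); total 4.
Path In→Y→Eg (+1); total 5.
Path In→Q→U→Eg (+1); total 6.
No residual In→Eg path; max flow = 6.
Certifying cut of size 6: {In→Eg, In→P, In→Q, In→R, In→X, In→Y}.

6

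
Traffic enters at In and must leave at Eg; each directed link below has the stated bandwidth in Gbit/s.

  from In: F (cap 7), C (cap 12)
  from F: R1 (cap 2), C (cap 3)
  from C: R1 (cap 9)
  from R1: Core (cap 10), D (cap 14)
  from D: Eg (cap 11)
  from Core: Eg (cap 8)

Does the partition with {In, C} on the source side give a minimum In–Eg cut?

Given cut capacity: 7 + 9 = 16.
Augment In→F→R1→D→Eg: bottleneck 2, flow now 2.
Augment In→C→R1→D→Eg: bottleneck 9, flow now 11.
No augmenting path remains; maximum flow = 11.
In the residual graph, reachable from In: {In, F, C}.
Min-cut edges: F→R1 (2), C→R1 (9); capacity 2 + 9 = 11.
Cut capacity 16 exceeds the max flow 11, so it is not minimum.

No — its capacity is 16, but the minimum cut has capacity 11.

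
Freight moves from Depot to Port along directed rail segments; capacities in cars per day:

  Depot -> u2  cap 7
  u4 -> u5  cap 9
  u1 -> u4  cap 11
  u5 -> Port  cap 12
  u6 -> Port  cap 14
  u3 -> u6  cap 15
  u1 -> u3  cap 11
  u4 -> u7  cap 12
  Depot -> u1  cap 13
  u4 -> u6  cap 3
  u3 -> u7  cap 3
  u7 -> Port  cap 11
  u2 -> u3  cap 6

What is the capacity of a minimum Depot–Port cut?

Augment Depot→u1→u3→u6→Port: bottleneck 11, flow now 11.
Augment Depot→u1→u4→u5→Port: bottleneck 2, flow now 13.
Augment Depot→u2→u3→u6→Port: bottleneck 3, flow now 16.
Augment Depot→u2→u3→u7→Port: bottleneck 3, flow now 19.
No augmenting path remains; maximum flow = 19.
By max-flow min-cut, the minimum cut capacity equals the max flow.
In the residual graph, reachable from Depot: {Depot, u2}.
Min-cut edges: Depot→u1 (13), u2→u3 (6); capacity 13 + 6 = 19.

19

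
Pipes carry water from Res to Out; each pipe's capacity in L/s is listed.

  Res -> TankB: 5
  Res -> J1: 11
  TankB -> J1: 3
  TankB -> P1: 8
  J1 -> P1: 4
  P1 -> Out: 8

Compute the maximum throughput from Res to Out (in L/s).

Augment Res→TankB→P1→Out: bottleneck 5, flow now 5.
Augment Res→J1→P1→Out: bottleneck 3, flow now 8.
No augmenting path remains; maximum flow = 8.
In the residual graph, reachable from Res: {Res, TankB, J1, P1}.
Min-cut edges: P1→Out (8); capacity 8 = 8.
This cut is saturated, so no flow can exceed 8.

8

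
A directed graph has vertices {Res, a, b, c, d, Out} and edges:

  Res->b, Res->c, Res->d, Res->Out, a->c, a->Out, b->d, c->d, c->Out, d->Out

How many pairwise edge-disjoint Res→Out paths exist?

Assign every edge capacity 1; by Menger, the answer equals the max flow.
Path Res→Out (+1); total 1.
Path Res→c→Out (+1); total 2.
Path Res→d→Out (+1); total 3.
No residual Res→Out path; max flow = 3.
Certifying cut of size 3: {Res→Out, Res→c, d→Out}.

3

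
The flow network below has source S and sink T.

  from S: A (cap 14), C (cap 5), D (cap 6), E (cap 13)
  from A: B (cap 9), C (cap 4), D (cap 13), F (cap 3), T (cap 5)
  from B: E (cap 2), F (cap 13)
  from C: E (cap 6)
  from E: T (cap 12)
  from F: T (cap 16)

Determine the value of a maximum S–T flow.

26

Augment S→A→T: bottleneck 5, flow now 5.
Augment S→E→T: bottleneck 12, flow now 17.
Augment S→A→F→T: bottleneck 3, flow now 20.
Augment S→A→B→F→T: bottleneck 6, flow now 26.
No augmenting path remains; maximum flow = 26.
In the residual graph, reachable from S: {S, C, D, E}.
Min-cut edges: S→A (14), E→T (12); capacity 14 + 12 = 26.
This cut is saturated, so no flow can exceed 26.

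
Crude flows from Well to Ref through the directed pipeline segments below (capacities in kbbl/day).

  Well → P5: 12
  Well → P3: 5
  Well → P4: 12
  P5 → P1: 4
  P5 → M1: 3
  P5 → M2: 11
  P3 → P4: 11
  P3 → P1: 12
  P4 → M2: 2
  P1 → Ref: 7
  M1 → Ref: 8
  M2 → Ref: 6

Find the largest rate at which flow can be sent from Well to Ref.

Augment Well→P5→P1→Ref: bottleneck 4, flow now 4.
Augment Well→P5→M1→Ref: bottleneck 3, flow now 7.
Augment Well→P5→M2→Ref: bottleneck 5, flow now 12.
Augment Well→P3→P1→Ref: bottleneck 3, flow now 15.
Augment Well→P4→M2→Ref: bottleneck 1, flow now 16.
No augmenting path remains; maximum flow = 16.
In the residual graph, reachable from Well: {Well, P5, P3, P4, P1, M2}.
Min-cut edges: P5→M1 (3), P1→Ref (7), M2→Ref (6); capacity 3 + 7 + 6 = 16.
This cut is saturated, so no flow can exceed 16.

16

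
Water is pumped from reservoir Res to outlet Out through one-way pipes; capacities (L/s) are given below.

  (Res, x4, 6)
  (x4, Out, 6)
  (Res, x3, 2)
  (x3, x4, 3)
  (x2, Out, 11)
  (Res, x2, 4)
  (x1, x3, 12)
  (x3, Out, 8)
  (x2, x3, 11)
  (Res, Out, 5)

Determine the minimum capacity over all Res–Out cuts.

17

Augment Res→Out: bottleneck 5, flow now 5.
Augment Res→x2→Out: bottleneck 4, flow now 9.
Augment Res→x3→Out: bottleneck 2, flow now 11.
Augment Res→x4→Out: bottleneck 6, flow now 17.
No augmenting path remains; maximum flow = 17.
By max-flow min-cut, the minimum cut capacity equals the max flow.
In the residual graph, reachable from Res: {Res}.
Min-cut edges: Res→x2 (4), Res→x3 (2), Res→x4 (6), Res→Out (5); capacity 4 + 2 + 6 + 5 = 17.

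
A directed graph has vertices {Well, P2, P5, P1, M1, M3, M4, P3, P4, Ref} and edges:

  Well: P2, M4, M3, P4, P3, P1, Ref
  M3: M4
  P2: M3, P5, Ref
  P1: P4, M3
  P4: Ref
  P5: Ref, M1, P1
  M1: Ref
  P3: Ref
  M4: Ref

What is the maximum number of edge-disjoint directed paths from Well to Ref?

Assign every edge capacity 1; by Menger, the answer equals the max flow.
Path Well→Ref (+1); total 1.
Path Well→P2→Ref (+1); total 2.
Path Well→M4→Ref (+1); total 3.
Path Well→P3→Ref (+1); total 4.
Path Well→P4→Ref (+1); total 5.
No residual Well→Ref path; max flow = 5.
Certifying cut of size 5: {M4→Ref, P4→Ref, Well→P2, Well→P3, Well→Ref}.

5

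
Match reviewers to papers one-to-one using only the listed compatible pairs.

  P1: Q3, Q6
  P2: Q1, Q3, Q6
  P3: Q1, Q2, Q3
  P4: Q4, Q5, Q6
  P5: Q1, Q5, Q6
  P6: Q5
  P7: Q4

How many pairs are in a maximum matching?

Unit-capacity flow: source→left, listed edges, right→sink; max matching = max flow.
Augmenting path P1→Q3 (+1); matched 1.
Augmenting path P2→Q1 (+1); matched 2.
Augmenting path P3→Q2 (+1); matched 3.
Augmenting path P4→Q4 (+1); matched 4.
Augmenting path P5→Q5 (+1); matched 5.
Augmenting path P6→Q5→P5→Q6 (+1); matched 6.
No augmenting path remains; maximum matching = 6.
König certificate: {P3, Q1, Q3, Q4, Q5, Q6} is a vertex cover of size 6 (every listed pair touches it), so no matching can be larger.

6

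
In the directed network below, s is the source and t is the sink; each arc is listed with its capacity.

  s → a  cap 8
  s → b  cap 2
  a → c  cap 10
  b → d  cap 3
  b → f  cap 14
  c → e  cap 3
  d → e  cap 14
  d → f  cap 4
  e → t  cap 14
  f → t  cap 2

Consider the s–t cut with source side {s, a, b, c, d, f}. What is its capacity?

19

Edges leaving {s, a, b, c, d, f}: c→e (3), d→e (14), f→t (2).
Cut capacity = 3 + 14 + 2 = 19.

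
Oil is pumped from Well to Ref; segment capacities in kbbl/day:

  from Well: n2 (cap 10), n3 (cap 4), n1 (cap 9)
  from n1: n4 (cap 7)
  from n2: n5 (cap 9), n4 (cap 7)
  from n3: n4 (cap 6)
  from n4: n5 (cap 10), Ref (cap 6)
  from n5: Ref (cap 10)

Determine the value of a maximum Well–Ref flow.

16

Augment Well→n1→n4→Ref: bottleneck 6, flow now 6.
Augment Well→n2→n5→Ref: bottleneck 9, flow now 15.
Augment Well→n1→n4→n5→Ref: bottleneck 1, flow now 16.
No augmenting path remains; maximum flow = 16.
In the residual graph, reachable from Well: {Well, n1, n2, n3, n4, n5}.
Min-cut edges: n4→Ref (6), n5→Ref (10); capacity 6 + 10 = 16.
This cut is saturated, so no flow can exceed 16.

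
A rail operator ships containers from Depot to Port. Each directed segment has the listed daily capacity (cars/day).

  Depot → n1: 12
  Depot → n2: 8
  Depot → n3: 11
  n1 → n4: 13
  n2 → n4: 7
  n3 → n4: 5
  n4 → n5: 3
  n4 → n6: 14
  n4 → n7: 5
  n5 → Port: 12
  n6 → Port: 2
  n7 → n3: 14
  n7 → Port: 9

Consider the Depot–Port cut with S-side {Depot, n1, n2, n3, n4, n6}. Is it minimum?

Given cut capacity: 3 + 5 + 2 = 10.
Augment Depot→n1→n4→n5→Port: bottleneck 3, flow now 3.
Augment Depot→n1→n4→n6→Port: bottleneck 2, flow now 5.
Augment Depot→n1→n4→n7→Port: bottleneck 5, flow now 10.
No augmenting path remains; maximum flow = 10.
Cut capacity 10 equals the max flow, so it is a minimum cut.

Yes — it is a minimum cut (capacity 10).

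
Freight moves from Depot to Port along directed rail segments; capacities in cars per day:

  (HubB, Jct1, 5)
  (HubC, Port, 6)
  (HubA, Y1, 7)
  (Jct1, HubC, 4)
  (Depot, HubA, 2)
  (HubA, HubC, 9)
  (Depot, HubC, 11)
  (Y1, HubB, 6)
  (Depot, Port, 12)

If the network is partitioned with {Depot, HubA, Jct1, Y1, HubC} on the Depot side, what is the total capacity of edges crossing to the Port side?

Edges leaving {Depot, HubA, Jct1, Y1, HubC}: Depot→Port (12), Y1→HubB (6), HubC→Port (6).
Cut capacity = 12 + 6 + 6 = 24.

24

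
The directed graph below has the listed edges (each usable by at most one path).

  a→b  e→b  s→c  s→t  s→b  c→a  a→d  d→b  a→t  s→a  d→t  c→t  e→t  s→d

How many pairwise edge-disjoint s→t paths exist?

Assign every edge capacity 1; by Menger, the answer equals the max flow.
Path s→t (+1); total 1.
Path s→a→t (+1); total 2.
Path s→c→t (+1); total 3.
Path s→d→t (+1); total 4.
No residual s→t path; max flow = 4.
Certifying cut of size 4: {s→a, s→c, s→d, s→t}.

4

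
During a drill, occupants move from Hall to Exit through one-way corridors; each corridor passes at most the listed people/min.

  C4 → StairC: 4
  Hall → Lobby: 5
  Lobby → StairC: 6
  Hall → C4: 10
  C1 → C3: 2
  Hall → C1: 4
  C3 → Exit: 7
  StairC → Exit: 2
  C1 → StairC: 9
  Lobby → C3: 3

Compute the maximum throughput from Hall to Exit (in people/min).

Augment Hall→C4→StairC→Exit: bottleneck 2, flow now 2.
Augment Hall→C1→C3→Exit: bottleneck 2, flow now 4.
Augment Hall→Lobby→C3→Exit: bottleneck 3, flow now 7.
No augmenting path remains; maximum flow = 7.
In the residual graph, reachable from Hall: {Hall, C4, C1, Lobby, StairC}.
Min-cut edges: C1→C3 (2), Lobby→C3 (3), StairC→Exit (2); capacity 2 + 3 + 2 = 7.
This cut is saturated, so no flow can exceed 7.

7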